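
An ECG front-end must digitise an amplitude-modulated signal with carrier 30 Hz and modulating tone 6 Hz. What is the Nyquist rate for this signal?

72 Hz

AM sidebands sit at fc ± fm = 24 Hz and 36 Hz.
Highest-frequency component: 36 Hz.
Nyquist rate = 2 × 36 Hz = 72 Hz.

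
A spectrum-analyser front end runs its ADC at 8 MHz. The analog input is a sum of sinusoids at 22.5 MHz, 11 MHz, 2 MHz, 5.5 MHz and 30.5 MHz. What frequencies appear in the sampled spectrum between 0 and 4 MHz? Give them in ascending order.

fs/2 = 4 MHz.
22.5 MHz mod fs = 6.5 MHz.
6.5 MHz > fs/2 = 4 MHz, folds to fs − 6.5 MHz = 1.5 MHz.
11 MHz mod fs = 3 MHz.
3 MHz ≤ fs/2 = 4 MHz, appears at 3 MHz.
2 MHz ≤ fs/2 = 4 MHz, passes unchanged.
5.5 MHz > fs/2 = 4 MHz, folds to fs − 5.5 MHz = 2.5 MHz.
30.5 MHz mod fs = 6.5 MHz.
6.5 MHz > fs/2 = 4 MHz, folds to fs − 6.5 MHz = 1.5 MHz.
Distinct values: {1.5 MHz, 2 MHz, 2.5 MHz, 3 MHz}.

1.5 MHz, 2 MHz, 2.5 MHz, 3 MHz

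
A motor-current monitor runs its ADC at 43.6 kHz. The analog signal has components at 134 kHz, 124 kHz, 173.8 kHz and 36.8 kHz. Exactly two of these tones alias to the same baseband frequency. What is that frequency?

6.8 kHz

fs/2 = 21.8 kHz.
134 kHz mod fs = 3.2 kHz.
3.2 kHz ≤ fs/2 = 21.8 kHz, appears at 3.2 kHz.
124 kHz mod fs = 36.8 kHz.
36.8 kHz > fs/2 = 21.8 kHz, folds to fs − 36.8 kHz = 6.8 kHz.
173.8 kHz mod fs = 43 kHz.
43 kHz > fs/2 = 21.8 kHz, folds to fs − 43 kHz = 0.6 kHz.
36.8 kHz > fs/2 = 21.8 kHz, folds to fs − 36.8 kHz = 6.8 kHz.
36.8 kHz and 124 kHz both map to 6.8 kHz.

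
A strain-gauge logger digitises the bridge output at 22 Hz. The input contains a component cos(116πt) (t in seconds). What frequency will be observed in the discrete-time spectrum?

8 Hz

ω = 116π rad/s → f = ω/(2π) = 58 Hz.
58 Hz mod fs = 14 Hz.
14 Hz > fs/2 = 11 Hz, folds to fs − 14 Hz = 8 Hz.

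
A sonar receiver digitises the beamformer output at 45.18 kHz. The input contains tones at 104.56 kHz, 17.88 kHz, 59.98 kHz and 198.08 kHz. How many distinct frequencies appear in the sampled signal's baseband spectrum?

fs/2 = 22.59 kHz.
104.56 kHz mod fs = 14.2 kHz.
14.2 kHz ≤ fs/2 = 22.59 kHz, appears at 14.2 kHz.
17.88 kHz ≤ fs/2 = 22.59 kHz, passes unchanged.
59.98 kHz mod fs = 14.8 kHz.
14.8 kHz ≤ fs/2 = 22.59 kHz, appears at 14.8 kHz.
198.08 kHz mod fs = 17.36 kHz.
17.36 kHz ≤ fs/2 = 22.59 kHz, appears at 17.36 kHz.
Distinct values: {14.2 kHz, 14.8 kHz, 17.36 kHz, 17.88 kHz} → 4.

4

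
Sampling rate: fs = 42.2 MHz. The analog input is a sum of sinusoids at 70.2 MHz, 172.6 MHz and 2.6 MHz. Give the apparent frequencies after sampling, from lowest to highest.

2.6 MHz, 3.8 MHz, 14.2 MHz

fs/2 = 21.1 MHz.
70.2 MHz mod fs = 28 MHz.
28 MHz > fs/2 = 21.1 MHz, folds to fs − 28 MHz = 14.2 MHz.
172.6 MHz mod fs = 3.8 MHz.
3.8 MHz ≤ fs/2 = 21.1 MHz, appears at 3.8 MHz.
2.6 MHz ≤ fs/2 = 21.1 MHz, passes unchanged.
Distinct values: {2.6 MHz, 3.8 MHz, 14.2 MHz}.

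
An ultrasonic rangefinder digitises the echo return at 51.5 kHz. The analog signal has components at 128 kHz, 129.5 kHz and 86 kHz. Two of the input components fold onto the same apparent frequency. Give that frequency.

25 kHz

fs/2 = 25.75 kHz.
128 kHz mod fs = 25 kHz.
25 kHz ≤ fs/2 = 25.75 kHz, appears at 25 kHz.
129.5 kHz mod fs = 26.5 kHz.
26.5 kHz > fs/2 = 25.75 kHz, folds to fs − 26.5 kHz = 25 kHz.
86 kHz mod fs = 34.5 kHz.
34.5 kHz > fs/2 = 25.75 kHz, folds to fs − 34.5 kHz = 17 kHz.
128 kHz and 129.5 kHz both map to 25 kHz.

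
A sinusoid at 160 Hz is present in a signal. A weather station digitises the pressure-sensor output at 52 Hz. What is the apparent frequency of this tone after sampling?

160 Hz mod fs = 4 Hz.
4 Hz ≤ fs/2 = 26 Hz, appears at 4 Hz.

4 Hz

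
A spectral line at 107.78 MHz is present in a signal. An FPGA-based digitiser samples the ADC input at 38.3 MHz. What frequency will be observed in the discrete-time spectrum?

107.78 MHz mod fs = 31.18 MHz.
31.18 MHz > fs/2 = 19.15 MHz, folds to fs − 31.18 MHz = 7.12 MHz.

7.12 MHz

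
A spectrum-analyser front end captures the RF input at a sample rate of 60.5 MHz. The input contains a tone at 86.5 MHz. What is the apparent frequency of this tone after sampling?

26 MHz

86.5 MHz mod fs = 26 MHz.
26 MHz ≤ fs/2 = 30.25 MHz, appears at 26 MHz.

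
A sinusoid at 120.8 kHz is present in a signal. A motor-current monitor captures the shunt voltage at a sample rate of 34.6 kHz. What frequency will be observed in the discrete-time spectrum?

120.8 kHz mod fs = 17 kHz.
17 kHz ≤ fs/2 = 17.3 kHz, appears at 17 kHz.

17 kHz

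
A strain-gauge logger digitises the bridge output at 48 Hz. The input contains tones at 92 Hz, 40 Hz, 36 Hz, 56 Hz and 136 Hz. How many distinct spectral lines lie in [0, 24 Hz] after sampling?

fs/2 = 24 Hz.
92 Hz mod fs = 44 Hz.
44 Hz > fs/2 = 24 Hz, folds to fs − 44 Hz = 4 Hz.
40 Hz > fs/2 = 24 Hz, folds to fs − 40 Hz = 8 Hz.
36 Hz > fs/2 = 24 Hz, folds to fs − 36 Hz = 12 Hz.
56 Hz mod fs = 8 Hz.
8 Hz ≤ fs/2 = 24 Hz, appears at 8 Hz.
136 Hz mod fs = 40 Hz.
40 Hz > fs/2 = 24 Hz, folds to fs − 40 Hz = 8 Hz.
Distinct values: {4 Hz, 8 Hz, 12 Hz} → 3.

3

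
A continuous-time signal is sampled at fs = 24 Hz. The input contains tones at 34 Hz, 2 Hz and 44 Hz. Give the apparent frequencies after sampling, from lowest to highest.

2 Hz, 4 Hz, 10 Hz

fs/2 = 12 Hz.
34 Hz mod fs = 10 Hz.
10 Hz ≤ fs/2 = 12 Hz, appears at 10 Hz.
2 Hz ≤ fs/2 = 12 Hz, passes unchanged.
44 Hz mod fs = 20 Hz.
20 Hz > fs/2 = 12 Hz, folds to fs − 20 Hz = 4 Hz.
Distinct values: {2 Hz, 4 Hz, 10 Hz}.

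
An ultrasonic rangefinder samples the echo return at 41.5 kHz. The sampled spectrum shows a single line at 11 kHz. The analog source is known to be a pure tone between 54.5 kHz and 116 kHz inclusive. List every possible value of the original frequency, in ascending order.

72 kHz, 94 kHz, 113.5 kHz

Frequencies that alias to 11 kHz are k·fs ± 11 kHz for integer k ≥ 0.
k=0: 11 kHz.
k=1: 30.5 kHz, 52.5 kHz.
k=2: 72 kHz, 94 kHz.
k=3: 113.5 kHz, 135.5 kHz.
k=4: 155 kHz, 177 kHz.
Within [54.5 kHz, 116 kHz]: 72 kHz, 94 kHz, 113.5 kHz.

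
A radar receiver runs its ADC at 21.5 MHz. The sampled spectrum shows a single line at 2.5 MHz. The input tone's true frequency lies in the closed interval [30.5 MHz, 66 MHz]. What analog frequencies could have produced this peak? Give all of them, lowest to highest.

Frequencies that alias to 2.5 MHz are k·fs ± 2.5 MHz for integer k ≥ 0.
k=0: 2.5 MHz.
k=1: 19 MHz, 24 MHz.
k=2: 40.5 MHz, 45.5 MHz.
k=3: 62 MHz, 67 MHz.
k=4: 83.5 MHz, 88.5 MHz.
Within [30.5 MHz, 66 MHz]: 40.5 MHz, 45.5 MHz, 62 MHz.

40.5 MHz, 45.5 MHz, 62 MHz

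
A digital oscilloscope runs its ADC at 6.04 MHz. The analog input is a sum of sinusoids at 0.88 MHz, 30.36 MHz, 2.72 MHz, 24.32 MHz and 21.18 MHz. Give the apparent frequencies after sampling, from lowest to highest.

0.16 MHz, 0.88 MHz, 2.72 MHz, 2.98 MHz

fs/2 = 3.02 MHz.
0.88 MHz ≤ fs/2 = 3.02 MHz, passes unchanged.
30.36 MHz mod fs = 0.16 MHz.
0.16 MHz ≤ fs/2 = 3.02 MHz, appears at 0.16 MHz.
2.72 MHz ≤ fs/2 = 3.02 MHz, passes unchanged.
24.32 MHz mod fs = 0.16 MHz.
0.16 MHz ≤ fs/2 = 3.02 MHz, appears at 0.16 MHz.
21.18 MHz mod fs = 3.06 MHz.
3.06 MHz > fs/2 = 3.02 MHz, folds to fs − 3.06 MHz = 2.98 MHz.
Distinct values: {0.16 MHz, 0.88 MHz, 2.72 MHz, 2.98 MHz}.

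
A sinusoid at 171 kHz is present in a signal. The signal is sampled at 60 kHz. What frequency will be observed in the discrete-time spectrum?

9 kHz

171 kHz mod fs = 51 kHz.
51 kHz > fs/2 = 30 kHz, folds to fs − 51 kHz = 9 kHz.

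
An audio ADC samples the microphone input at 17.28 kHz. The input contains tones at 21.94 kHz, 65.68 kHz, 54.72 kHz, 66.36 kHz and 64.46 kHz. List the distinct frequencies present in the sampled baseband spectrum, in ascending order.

fs/2 = 8.64 kHz.
21.94 kHz mod fs = 4.66 kHz.
4.66 kHz ≤ fs/2 = 8.64 kHz, appears at 4.66 kHz.
65.68 kHz mod fs = 13.84 kHz.
13.84 kHz > fs/2 = 8.64 kHz, folds to fs − 13.84 kHz = 3.44 kHz.
54.72 kHz mod fs = 2.88 kHz.
2.88 kHz ≤ fs/2 = 8.64 kHz, appears at 2.88 kHz.
66.36 kHz mod fs = 14.52 kHz.
14.52 kHz > fs/2 = 8.64 kHz, folds to fs − 14.52 kHz = 2.76 kHz.
64.46 kHz mod fs = 12.62 kHz.
12.62 kHz > fs/2 = 8.64 kHz, folds to fs − 12.62 kHz = 4.66 kHz.
Distinct values: {2.76 kHz, 2.88 kHz, 3.44 kHz, 4.66 kHz}.

2.76 kHz, 2.88 kHz, 3.44 kHz, 4.66 kHz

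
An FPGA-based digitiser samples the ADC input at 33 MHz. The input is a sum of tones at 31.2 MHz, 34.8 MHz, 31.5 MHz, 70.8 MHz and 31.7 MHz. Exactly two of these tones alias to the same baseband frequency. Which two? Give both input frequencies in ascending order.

fs/2 = 16.5 MHz.
31.2 MHz > fs/2 = 16.5 MHz, folds to fs − 31.2 MHz = 1.8 MHz.
34.8 MHz mod fs = 1.8 MHz.
1.8 MHz ≤ fs/2 = 16.5 MHz, appears at 1.8 MHz.
31.5 MHz > fs/2 = 16.5 MHz, folds to fs − 31.5 MHz = 1.5 MHz.
70.8 MHz mod fs = 4.8 MHz.
4.8 MHz ≤ fs/2 = 16.5 MHz, appears at 4.8 MHz.
31.7 MHz > fs/2 = 16.5 MHz, folds to fs − 31.7 MHz = 1.3 MHz.
31.2 MHz and 34.8 MHz both map to 1.8 MHz.

31.2 MHz, 34.8 MHz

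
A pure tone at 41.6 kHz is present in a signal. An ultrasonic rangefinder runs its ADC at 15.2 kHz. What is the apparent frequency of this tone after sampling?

4 kHz

41.6 kHz mod fs = 11.2 kHz.
11.2 kHz > fs/2 = 7.6 kHz, folds to fs − 11.2 kHz = 4 kHz.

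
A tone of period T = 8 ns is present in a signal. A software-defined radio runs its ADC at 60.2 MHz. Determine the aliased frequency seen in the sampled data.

T = 8 ns → f = 1/T = 125 MHz.
125 MHz mod fs = 4.6 MHz.
4.6 MHz ≤ fs/2 = 30.1 MHz, appears at 4.6 MHz.

4.6 MHz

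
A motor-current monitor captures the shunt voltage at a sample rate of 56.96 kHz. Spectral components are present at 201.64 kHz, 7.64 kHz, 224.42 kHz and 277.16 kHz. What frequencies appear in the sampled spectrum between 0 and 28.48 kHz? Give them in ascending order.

3.42 kHz, 7.64 kHz, 26.2 kHz

fs/2 = 28.48 kHz.
201.64 kHz mod fs = 30.76 kHz.
30.76 kHz > fs/2 = 28.48 kHz, folds to fs − 30.76 kHz = 26.2 kHz.
7.64 kHz ≤ fs/2 = 28.48 kHz, passes unchanged.
224.42 kHz mod fs = 53.54 kHz.
53.54 kHz > fs/2 = 28.48 kHz, folds to fs − 53.54 kHz = 3.42 kHz.
277.16 kHz mod fs = 49.32 kHz.
49.32 kHz > fs/2 = 28.48 kHz, folds to fs − 49.32 kHz = 7.64 kHz.
Distinct values: {3.42 kHz, 7.64 kHz, 26.2 kHz}.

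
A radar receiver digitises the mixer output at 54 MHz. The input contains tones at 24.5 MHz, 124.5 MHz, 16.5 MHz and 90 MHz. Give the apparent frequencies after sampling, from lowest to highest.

fs/2 = 27 MHz.
24.5 MHz ≤ fs/2 = 27 MHz, passes unchanged.
124.5 MHz mod fs = 16.5 MHz.
16.5 MHz ≤ fs/2 = 27 MHz, appears at 16.5 MHz.
16.5 MHz ≤ fs/2 = 27 MHz, passes unchanged.
90 MHz mod fs = 36 MHz.
36 MHz > fs/2 = 27 MHz, folds to fs − 36 MHz = 18 MHz.
Distinct values: {16.5 MHz, 18 MHz, 24.5 MHz}.

16.5 MHz, 18 MHz, 24.5 MHz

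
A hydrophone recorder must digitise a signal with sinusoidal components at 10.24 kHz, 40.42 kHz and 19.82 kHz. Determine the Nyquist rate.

80.84 kHz

Highest-frequency component: 40.42 kHz.
Nyquist rate = 2 × 40.42 kHz = 80.84 kHz.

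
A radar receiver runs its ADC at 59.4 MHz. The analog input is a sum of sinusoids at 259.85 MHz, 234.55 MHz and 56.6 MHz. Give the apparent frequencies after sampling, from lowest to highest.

2.8 MHz, 3.05 MHz, 22.25 MHz

fs/2 = 29.7 MHz.
259.85 MHz mod fs = 22.25 MHz.
22.25 MHz ≤ fs/2 = 29.7 MHz, appears at 22.25 MHz.
234.55 MHz mod fs = 56.35 MHz.
56.35 MHz > fs/2 = 29.7 MHz, folds to fs − 56.35 MHz = 3.05 MHz.
56.6 MHz > fs/2 = 29.7 MHz, folds to fs − 56.6 MHz = 2.8 MHz.
Distinct values: {2.8 MHz, 3.05 MHz, 22.25 MHz}.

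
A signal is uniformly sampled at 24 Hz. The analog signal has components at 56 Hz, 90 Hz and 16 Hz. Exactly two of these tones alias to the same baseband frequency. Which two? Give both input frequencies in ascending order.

16 Hz, 56 Hz

fs/2 = 12 Hz.
56 Hz mod fs = 8 Hz.
8 Hz ≤ fs/2 = 12 Hz, appears at 8 Hz.
90 Hz mod fs = 18 Hz.
18 Hz > fs/2 = 12 Hz, folds to fs − 18 Hz = 6 Hz.
16 Hz > fs/2 = 12 Hz, folds to fs − 16 Hz = 8 Hz.
16 Hz and 56 Hz both map to 8 Hz.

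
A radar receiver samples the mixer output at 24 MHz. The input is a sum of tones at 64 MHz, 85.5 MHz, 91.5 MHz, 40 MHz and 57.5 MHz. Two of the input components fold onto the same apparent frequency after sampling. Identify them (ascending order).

fs/2 = 12 MHz.
64 MHz mod fs = 16 MHz.
16 MHz > fs/2 = 12 MHz, folds to fs − 16 MHz = 8 MHz.
85.5 MHz mod fs = 13.5 MHz.
13.5 MHz > fs/2 = 12 MHz, folds to fs − 13.5 MHz = 10.5 MHz.
91.5 MHz mod fs = 19.5 MHz.
19.5 MHz > fs/2 = 12 MHz, folds to fs − 19.5 MHz = 4.5 MHz.
40 MHz mod fs = 16 MHz.
16 MHz > fs/2 = 12 MHz, folds to fs − 16 MHz = 8 MHz.
57.5 MHz mod fs = 9.5 MHz.
9.5 MHz ≤ fs/2 = 12 MHz, appears at 9.5 MHz.
40 MHz and 64 MHz both map to 8 MHz.

40 MHz, 64 MHz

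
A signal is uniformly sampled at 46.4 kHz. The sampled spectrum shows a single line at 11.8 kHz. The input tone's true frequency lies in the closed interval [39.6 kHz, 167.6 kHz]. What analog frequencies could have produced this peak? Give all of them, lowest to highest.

58.2 kHz, 81 kHz, 104.6 kHz, 127.4 kHz, 151 kHz

Frequencies that alias to 11.8 kHz are k·fs ± 11.8 kHz for integer k ≥ 0.
k=0: 11.8 kHz.
k=1: 34.6 kHz, 58.2 kHz.
k=2: 81 kHz, 104.6 kHz.
k=3: 127.4 kHz, 151 kHz.
k=4: 173.8 kHz, 197.4 kHz.
Within [39.6 kHz, 167.6 kHz]: 58.2 kHz, 81 kHz, 104.6 kHz, 127.4 kHz, 151 kHz.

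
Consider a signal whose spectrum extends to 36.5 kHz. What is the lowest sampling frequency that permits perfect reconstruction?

73 kHz

Nyquist rate = 2 × 36.5 kHz = 73 kHz.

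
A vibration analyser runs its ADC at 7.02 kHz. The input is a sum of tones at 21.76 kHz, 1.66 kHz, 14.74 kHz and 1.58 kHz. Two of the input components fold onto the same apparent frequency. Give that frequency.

0.7 kHz

fs/2 = 3.51 kHz.
21.76 kHz mod fs = 0.7 kHz.
0.7 kHz ≤ fs/2 = 3.51 kHz, appears at 0.7 kHz.
1.66 kHz ≤ fs/2 = 3.51 kHz, passes unchanged.
14.74 kHz mod fs = 0.7 kHz.
0.7 kHz ≤ fs/2 = 3.51 kHz, appears at 0.7 kHz.
1.58 kHz ≤ fs/2 = 3.51 kHz, passes unchanged.
14.74 kHz and 21.76 kHz both map to 0.7 kHz.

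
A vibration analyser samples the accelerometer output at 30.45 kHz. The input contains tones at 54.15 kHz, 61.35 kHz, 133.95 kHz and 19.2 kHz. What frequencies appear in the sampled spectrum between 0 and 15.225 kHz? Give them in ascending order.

fs/2 = 15.225 kHz.
54.15 kHz mod fs = 23.7 kHz.
23.7 kHz > fs/2 = 15.225 kHz, folds to fs − 23.7 kHz = 6.75 kHz.
61.35 kHz mod fs = 0.45 kHz.
0.45 kHz ≤ fs/2 = 15.225 kHz, appears at 0.45 kHz.
133.95 kHz mod fs = 12.15 kHz.
12.15 kHz ≤ fs/2 = 15.225 kHz, appears at 12.15 kHz.
19.2 kHz > fs/2 = 15.225 kHz, folds to fs − 19.2 kHz = 11.25 kHz.
Distinct values: {0.45 kHz, 6.75 kHz, 11.25 kHz, 12.15 kHz}.

0.45 kHz, 6.75 kHz, 11.25 kHz, 12.15 kHz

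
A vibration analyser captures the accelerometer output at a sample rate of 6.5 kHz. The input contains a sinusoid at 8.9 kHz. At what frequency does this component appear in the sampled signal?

2.4 kHz

8.9 kHz mod fs = 2.4 kHz.
2.4 kHz ≤ fs/2 = 3.25 kHz, appears at 2.4 kHz.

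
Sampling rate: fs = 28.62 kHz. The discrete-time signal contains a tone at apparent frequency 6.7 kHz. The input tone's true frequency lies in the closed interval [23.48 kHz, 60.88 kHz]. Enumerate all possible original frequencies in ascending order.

Frequencies that alias to 6.7 kHz are k·fs ± 6.7 kHz for integer k ≥ 0.
k=0: 6.7 kHz.
k=1: 21.92 kHz, 35.32 kHz.
k=2: 50.54 kHz, 63.94 kHz.
k=3: 79.16 kHz, 92.56 kHz.
Within [23.48 kHz, 60.88 kHz]: 35.32 kHz, 50.54 kHz.

35.32 kHz, 50.54 kHz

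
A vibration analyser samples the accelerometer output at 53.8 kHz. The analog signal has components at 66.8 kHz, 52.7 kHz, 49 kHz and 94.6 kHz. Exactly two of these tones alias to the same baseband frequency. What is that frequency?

13 kHz

fs/2 = 26.9 kHz.
66.8 kHz mod fs = 13 kHz.
13 kHz ≤ fs/2 = 26.9 kHz, appears at 13 kHz.
52.7 kHz > fs/2 = 26.9 kHz, folds to fs − 52.7 kHz = 1.1 kHz.
49 kHz > fs/2 = 26.9 kHz, folds to fs − 49 kHz = 4.8 kHz.
94.6 kHz mod fs = 40.8 kHz.
40.8 kHz > fs/2 = 26.9 kHz, folds to fs − 40.8 kHz = 13 kHz.
66.8 kHz and 94.6 kHz both map to 13 kHz.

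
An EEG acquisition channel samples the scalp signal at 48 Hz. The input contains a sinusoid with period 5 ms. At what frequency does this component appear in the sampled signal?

8 Hz

T = 5 ms → f = 1/T = 200 Hz.
200 Hz mod fs = 8 Hz.
8 Hz ≤ fs/2 = 24 Hz, appears at 8 Hz.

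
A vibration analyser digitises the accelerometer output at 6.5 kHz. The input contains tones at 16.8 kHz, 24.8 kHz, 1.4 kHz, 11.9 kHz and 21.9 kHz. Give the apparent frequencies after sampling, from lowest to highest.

1.1 kHz, 1.2 kHz, 1.4 kHz, 2.4 kHz, 2.7 kHz

fs/2 = 3.25 kHz.
16.8 kHz mod fs = 3.8 kHz.
3.8 kHz > fs/2 = 3.25 kHz, folds to fs − 3.8 kHz = 2.7 kHz.
24.8 kHz mod fs = 5.3 kHz.
5.3 kHz > fs/2 = 3.25 kHz, folds to fs − 5.3 kHz = 1.2 kHz.
1.4 kHz ≤ fs/2 = 3.25 kHz, passes unchanged.
11.9 kHz mod fs = 5.4 kHz.
5.4 kHz > fs/2 = 3.25 kHz, folds to fs − 5.4 kHz = 1.1 kHz.
21.9 kHz mod fs = 2.4 kHz.
2.4 kHz ≤ fs/2 = 3.25 kHz, appears at 2.4 kHz.
Distinct values: {1.1 kHz, 1.2 kHz, 1.4 kHz, 2.4 kHz, 2.7 kHz}.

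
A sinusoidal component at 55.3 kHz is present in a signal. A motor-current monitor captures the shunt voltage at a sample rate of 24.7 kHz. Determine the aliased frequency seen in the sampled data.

5.9 kHz

55.3 kHz mod fs = 5.9 kHz.
5.9 kHz ≤ fs/2 = 12.35 kHz, appears at 5.9 kHz.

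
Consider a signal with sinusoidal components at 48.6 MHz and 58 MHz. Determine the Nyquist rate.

116 MHz

Highest-frequency component: 58 MHz.
Nyquist rate = 2 × 58 MHz = 116 MHz.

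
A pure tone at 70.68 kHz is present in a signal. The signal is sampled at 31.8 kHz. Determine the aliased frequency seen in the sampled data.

70.68 kHz mod fs = 7.08 kHz.
7.08 kHz ≤ fs/2 = 15.9 kHz, appears at 7.08 kHz.

7.08 kHz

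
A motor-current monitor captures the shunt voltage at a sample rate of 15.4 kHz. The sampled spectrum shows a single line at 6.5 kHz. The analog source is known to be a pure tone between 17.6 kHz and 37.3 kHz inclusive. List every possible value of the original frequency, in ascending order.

Frequencies that alias to 6.5 kHz are k·fs ± 6.5 kHz for integer k ≥ 0.
k=0: 6.5 kHz.
k=1: 8.9 kHz, 21.9 kHz.
k=2: 24.3 kHz, 37.3 kHz.
k=3: 39.7 kHz, 52.7 kHz.
Within [17.6 kHz, 37.3 kHz]: 21.9 kHz, 24.3 kHz, 37.3 kHz.

21.9 kHz, 24.3 kHz, 37.3 kHz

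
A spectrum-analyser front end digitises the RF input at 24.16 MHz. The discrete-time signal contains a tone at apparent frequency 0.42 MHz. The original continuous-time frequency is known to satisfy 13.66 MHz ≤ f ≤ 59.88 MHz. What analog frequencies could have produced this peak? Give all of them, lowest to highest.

Frequencies that alias to 0.42 MHz are k·fs ± 0.42 MHz for integer k ≥ 0.
k=0: 0.42 MHz.
k=1: 23.74 MHz, 24.58 MHz.
k=2: 47.9 MHz, 48.74 MHz.
k=3: 72.06 MHz, 72.9 MHz.
Within [13.66 MHz, 59.88 MHz]: 23.74 MHz, 24.58 MHz, 47.9 MHz, 48.74 MHz.

23.74 MHz, 24.58 MHz, 47.9 MHz, 48.74 MHz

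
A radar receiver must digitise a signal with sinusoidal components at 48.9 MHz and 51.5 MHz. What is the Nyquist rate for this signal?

Highest-frequency component: 51.5 MHz.
Nyquist rate = 2 × 51.5 MHz = 103 MHz.

103 MHz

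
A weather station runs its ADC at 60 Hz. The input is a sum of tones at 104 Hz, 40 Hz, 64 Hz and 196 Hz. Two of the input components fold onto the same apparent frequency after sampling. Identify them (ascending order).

104 Hz, 196 Hz

fs/2 = 30 Hz.
104 Hz mod fs = 44 Hz.
44 Hz > fs/2 = 30 Hz, folds to fs − 44 Hz = 16 Hz.
40 Hz > fs/2 = 30 Hz, folds to fs − 40 Hz = 20 Hz.
64 Hz mod fs = 4 Hz.
4 Hz ≤ fs/2 = 30 Hz, appears at 4 Hz.
196 Hz mod fs = 16 Hz.
16 Hz ≤ fs/2 = 30 Hz, appears at 16 Hz.
104 Hz and 196 Hz both map to 16 Hz.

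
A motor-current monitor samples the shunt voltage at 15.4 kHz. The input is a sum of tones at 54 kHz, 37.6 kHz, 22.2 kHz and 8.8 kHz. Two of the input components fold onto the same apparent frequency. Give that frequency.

fs/2 = 7.7 kHz.
54 kHz mod fs = 7.8 kHz.
7.8 kHz > fs/2 = 7.7 kHz, folds to fs − 7.8 kHz = 7.6 kHz.
37.6 kHz mod fs = 6.8 kHz.
6.8 kHz ≤ fs/2 = 7.7 kHz, appears at 6.8 kHz.
22.2 kHz mod fs = 6.8 kHz.
6.8 kHz ≤ fs/2 = 7.7 kHz, appears at 6.8 kHz.
8.8 kHz > fs/2 = 7.7 kHz, folds to fs − 8.8 kHz = 6.6 kHz.
22.2 kHz and 37.6 kHz both map to 6.8 kHz.

6.8 kHz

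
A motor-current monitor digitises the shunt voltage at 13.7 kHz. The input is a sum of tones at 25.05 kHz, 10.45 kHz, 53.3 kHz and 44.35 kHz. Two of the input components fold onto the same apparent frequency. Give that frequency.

3.25 kHz

fs/2 = 6.85 kHz.
25.05 kHz mod fs = 11.35 kHz.
11.35 kHz > fs/2 = 6.85 kHz, folds to fs − 11.35 kHz = 2.35 kHz.
10.45 kHz > fs/2 = 6.85 kHz, folds to fs − 10.45 kHz = 3.25 kHz.
53.3 kHz mod fs = 12.2 kHz.
12.2 kHz > fs/2 = 6.85 kHz, folds to fs − 12.2 kHz = 1.5 kHz.
44.35 kHz mod fs = 3.25 kHz.
3.25 kHz ≤ fs/2 = 6.85 kHz, appears at 3.25 kHz.
10.45 kHz and 44.35 kHz both map to 3.25 kHz.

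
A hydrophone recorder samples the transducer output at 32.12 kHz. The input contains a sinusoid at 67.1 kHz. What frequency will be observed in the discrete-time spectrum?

67.1 kHz mod fs = 2.86 kHz.
2.86 kHz ≤ fs/2 = 16.06 kHz, appears at 2.86 kHz.

2.86 kHz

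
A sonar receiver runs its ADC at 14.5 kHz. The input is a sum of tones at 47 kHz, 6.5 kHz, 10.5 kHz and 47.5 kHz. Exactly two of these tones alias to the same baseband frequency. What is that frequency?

4 kHz

fs/2 = 7.25 kHz.
47 kHz mod fs = 3.5 kHz.
3.5 kHz ≤ fs/2 = 7.25 kHz, appears at 3.5 kHz.
6.5 kHz ≤ fs/2 = 7.25 kHz, passes unchanged.
10.5 kHz > fs/2 = 7.25 kHz, folds to fs − 10.5 kHz = 4 kHz.
47.5 kHz mod fs = 4 kHz.
4 kHz ≤ fs/2 = 7.25 kHz, appears at 4 kHz.
10.5 kHz and 47.5 kHz both map to 4 kHz.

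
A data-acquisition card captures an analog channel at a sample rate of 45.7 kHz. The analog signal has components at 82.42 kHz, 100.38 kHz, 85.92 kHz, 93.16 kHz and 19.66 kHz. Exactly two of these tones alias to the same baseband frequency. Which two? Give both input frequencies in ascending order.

fs/2 = 22.85 kHz.
82.42 kHz mod fs = 36.72 kHz.
36.72 kHz > fs/2 = 22.85 kHz, folds to fs − 36.72 kHz = 8.98 kHz.
100.38 kHz mod fs = 8.98 kHz.
8.98 kHz ≤ fs/2 = 22.85 kHz, appears at 8.98 kHz.
85.92 kHz mod fs = 40.22 kHz.
40.22 kHz > fs/2 = 22.85 kHz, folds to fs − 40.22 kHz = 5.48 kHz.
93.16 kHz mod fs = 1.76 kHz.
1.76 kHz ≤ fs/2 = 22.85 kHz, appears at 1.76 kHz.
19.66 kHz ≤ fs/2 = 22.85 kHz, passes unchanged.
82.42 kHz and 100.38 kHz both map to 8.98 kHz.

82.42 kHz, 100.38 kHz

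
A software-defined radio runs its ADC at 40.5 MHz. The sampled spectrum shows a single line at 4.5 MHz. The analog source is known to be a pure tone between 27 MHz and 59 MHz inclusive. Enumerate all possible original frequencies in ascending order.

Frequencies that alias to 4.5 MHz are k·fs ± 4.5 MHz for integer k ≥ 0.
k=0: 4.5 MHz.
k=1: 36 MHz, 45 MHz.
k=2: 76.5 MHz, 85.5 MHz.
Within [27 MHz, 59 MHz]: 36 MHz, 45 MHz.

36 MHz, 45 MHz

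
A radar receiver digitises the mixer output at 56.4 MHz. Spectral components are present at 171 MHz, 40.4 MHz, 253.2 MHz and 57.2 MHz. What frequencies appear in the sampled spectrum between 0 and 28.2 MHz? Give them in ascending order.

0.8 MHz, 1.8 MHz, 16 MHz, 27.6 MHz

fs/2 = 28.2 MHz.
171 MHz mod fs = 1.8 MHz.
1.8 MHz ≤ fs/2 = 28.2 MHz, appears at 1.8 MHz.
40.4 MHz > fs/2 = 28.2 MHz, folds to fs − 40.4 MHz = 16 MHz.
253.2 MHz mod fs = 27.6 MHz.
27.6 MHz ≤ fs/2 = 28.2 MHz, appears at 27.6 MHz.
57.2 MHz mod fs = 0.8 MHz.
0.8 MHz ≤ fs/2 = 28.2 MHz, appears at 0.8 MHz.
Distinct values: {0.8 MHz, 1.8 MHz, 16 MHz, 27.6 MHz}.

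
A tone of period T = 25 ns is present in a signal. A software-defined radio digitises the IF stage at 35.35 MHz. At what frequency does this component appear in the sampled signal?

T = 25 ns → f = 1/T = 40 MHz.
40 MHz mod fs = 4.65 MHz.
4.65 MHz ≤ fs/2 = 17.675 MHz, appears at 4.65 MHz.

4.65 MHz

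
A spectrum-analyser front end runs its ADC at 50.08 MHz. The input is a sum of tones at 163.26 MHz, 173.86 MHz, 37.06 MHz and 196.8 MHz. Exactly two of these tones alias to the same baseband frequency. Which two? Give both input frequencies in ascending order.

fs/2 = 25.04 MHz.
163.26 MHz mod fs = 13.02 MHz.
13.02 MHz ≤ fs/2 = 25.04 MHz, appears at 13.02 MHz.
173.86 MHz mod fs = 23.62 MHz.
23.62 MHz ≤ fs/2 = 25.04 MHz, appears at 23.62 MHz.
37.06 MHz > fs/2 = 25.04 MHz, folds to fs − 37.06 MHz = 13.02 MHz.
196.8 MHz mod fs = 46.56 MHz.
46.56 MHz > fs/2 = 25.04 MHz, folds to fs − 46.56 MHz = 3.52 MHz.
37.06 MHz and 163.26 MHz both map to 13.02 MHz.

37.06 MHz, 163.26 MHz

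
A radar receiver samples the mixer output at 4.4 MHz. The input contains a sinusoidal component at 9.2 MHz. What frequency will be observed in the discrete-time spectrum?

0.4 MHz

9.2 MHz mod fs = 0.4 MHz.
0.4 MHz ≤ fs/2 = 2.2 MHz, appears at 0.4 MHz.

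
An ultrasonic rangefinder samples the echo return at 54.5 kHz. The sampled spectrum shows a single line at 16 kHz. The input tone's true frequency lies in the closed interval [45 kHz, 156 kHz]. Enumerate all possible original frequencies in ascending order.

Frequencies that alias to 16 kHz are k·fs ± 16 kHz for integer k ≥ 0.
k=0: 16 kHz.
k=1: 38.5 kHz, 70.5 kHz.
k=2: 93 kHz, 125 kHz.
k=3: 147.5 kHz, 179.5 kHz.
k=4: 202 kHz, 234 kHz.
Within [45 kHz, 156 kHz]: 70.5 kHz, 93 kHz, 125 kHz, 147.5 kHz.

70.5 kHz, 93 kHz, 125 kHz, 147.5 kHz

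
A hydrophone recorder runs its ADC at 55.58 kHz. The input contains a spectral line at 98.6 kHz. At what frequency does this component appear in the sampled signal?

12.56 kHz

98.6 kHz mod fs = 43.02 kHz.
43.02 kHz > fs/2 = 27.79 kHz, folds to fs − 43.02 kHz = 12.56 kHz.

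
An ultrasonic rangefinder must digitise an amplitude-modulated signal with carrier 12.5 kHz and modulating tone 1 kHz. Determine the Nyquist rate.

27 kHz

AM sidebands sit at fc ± fm = 11.5 kHz and 13.5 kHz.
Highest-frequency component: 13.5 kHz.
Nyquist rate = 2 × 13.5 kHz = 27 kHz.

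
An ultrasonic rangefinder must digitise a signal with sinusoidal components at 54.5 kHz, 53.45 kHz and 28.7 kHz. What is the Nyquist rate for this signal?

109 kHz

Highest-frequency component: 54.5 kHz.
Nyquist rate = 2 × 54.5 kHz = 109 kHz.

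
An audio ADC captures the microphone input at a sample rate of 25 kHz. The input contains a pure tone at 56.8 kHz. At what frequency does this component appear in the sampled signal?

6.8 kHz

56.8 kHz mod fs = 6.8 kHz.
6.8 kHz ≤ fs/2 = 12.5 kHz, appears at 6.8 kHz.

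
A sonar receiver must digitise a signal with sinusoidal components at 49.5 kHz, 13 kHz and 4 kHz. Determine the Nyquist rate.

99 kHz

Highest-frequency component: 49.5 kHz.
Nyquist rate = 2 × 49.5 kHz = 99 kHz.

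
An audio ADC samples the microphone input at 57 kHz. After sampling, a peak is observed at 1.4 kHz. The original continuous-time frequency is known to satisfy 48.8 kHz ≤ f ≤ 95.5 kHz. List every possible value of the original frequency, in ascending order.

55.6 kHz, 58.4 kHz

Frequencies that alias to 1.4 kHz are k·fs ± 1.4 kHz for integer k ≥ 0.
k=0: 1.4 kHz.
k=1: 55.6 kHz, 58.4 kHz.
k=2: 112.6 kHz, 115.4 kHz.
Within [48.8 kHz, 95.5 kHz]: 55.6 kHz, 58.4 kHz.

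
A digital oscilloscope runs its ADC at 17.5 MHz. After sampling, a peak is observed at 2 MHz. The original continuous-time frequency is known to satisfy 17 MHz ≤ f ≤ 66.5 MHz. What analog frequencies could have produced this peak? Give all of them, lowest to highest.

Frequencies that alias to 2 MHz are k·fs ± 2 MHz for integer k ≥ 0.
k=0: 2 MHz.
k=1: 15.5 MHz, 19.5 MHz.
k=2: 33 MHz, 37 MHz.
k=3: 50.5 MHz, 54.5 MHz.
k=4: 68 MHz, 72 MHz.
Within [17 MHz, 66.5 MHz]: 19.5 MHz, 33 MHz, 37 MHz, 50.5 MHz, 54.5 MHz.

19.5 MHz, 33 MHz, 37 MHz, 50.5 MHz, 54.5 MHz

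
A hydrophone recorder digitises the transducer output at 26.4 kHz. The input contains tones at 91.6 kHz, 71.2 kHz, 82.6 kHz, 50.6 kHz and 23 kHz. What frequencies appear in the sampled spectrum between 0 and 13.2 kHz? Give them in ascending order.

fs/2 = 13.2 kHz.
91.6 kHz mod fs = 12.4 kHz.
12.4 kHz ≤ fs/2 = 13.2 kHz, appears at 12.4 kHz.
71.2 kHz mod fs = 18.4 kHz.
18.4 kHz > fs/2 = 13.2 kHz, folds to fs − 18.4 kHz = 8 kHz.
82.6 kHz mod fs = 3.4 kHz.
3.4 kHz ≤ fs/2 = 13.2 kHz, appears at 3.4 kHz.
50.6 kHz mod fs = 24.2 kHz.
24.2 kHz > fs/2 = 13.2 kHz, folds to fs − 24.2 kHz = 2.2 kHz.
23 kHz > fs/2 = 13.2 kHz, folds to fs − 23 kHz = 3.4 kHz.
Distinct values: {2.2 kHz, 3.4 kHz, 8 kHz, 12.4 kHz}.

2.2 kHz, 3.4 kHz, 8 kHz, 12.4 kHz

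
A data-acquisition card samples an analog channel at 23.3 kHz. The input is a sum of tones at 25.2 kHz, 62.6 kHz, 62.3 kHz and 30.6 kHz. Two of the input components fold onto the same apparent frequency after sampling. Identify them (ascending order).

fs/2 = 11.65 kHz.
25.2 kHz mod fs = 1.9 kHz.
1.9 kHz ≤ fs/2 = 11.65 kHz, appears at 1.9 kHz.
62.6 kHz mod fs = 16 kHz.
16 kHz > fs/2 = 11.65 kHz, folds to fs − 16 kHz = 7.3 kHz.
62.3 kHz mod fs = 15.7 kHz.
15.7 kHz > fs/2 = 11.65 kHz, folds to fs − 15.7 kHz = 7.6 kHz.
30.6 kHz mod fs = 7.3 kHz.
7.3 kHz ≤ fs/2 = 11.65 kHz, appears at 7.3 kHz.
30.6 kHz and 62.6 kHz both map to 7.3 kHz.

30.6 kHz, 62.6 kHz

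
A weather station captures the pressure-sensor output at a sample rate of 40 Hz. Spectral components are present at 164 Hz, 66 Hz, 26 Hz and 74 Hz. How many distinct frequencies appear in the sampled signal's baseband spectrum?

fs/2 = 20 Hz.
164 Hz mod fs = 4 Hz.
4 Hz ≤ fs/2 = 20 Hz, appears at 4 Hz.
66 Hz mod fs = 26 Hz.
26 Hz > fs/2 = 20 Hz, folds to fs − 26 Hz = 14 Hz.
26 Hz > fs/2 = 20 Hz, folds to fs − 26 Hz = 14 Hz.
74 Hz mod fs = 34 Hz.
34 Hz > fs/2 = 20 Hz, folds to fs − 34 Hz = 6 Hz.
Distinct values: {4 Hz, 6 Hz, 14 Hz} → 3.

3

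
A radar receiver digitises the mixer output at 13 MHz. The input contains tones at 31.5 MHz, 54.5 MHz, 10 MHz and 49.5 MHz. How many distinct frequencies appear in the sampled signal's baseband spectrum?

fs/2 = 6.5 MHz.
31.5 MHz mod fs = 5.5 MHz.
5.5 MHz ≤ fs/2 = 6.5 MHz, appears at 5.5 MHz.
54.5 MHz mod fs = 2.5 MHz.
2.5 MHz ≤ fs/2 = 6.5 MHz, appears at 2.5 MHz.
10 MHz > fs/2 = 6.5 MHz, folds to fs − 10 MHz = 3 MHz.
49.5 MHz mod fs = 10.5 MHz.
10.5 MHz > fs/2 = 6.5 MHz, folds to fs − 10.5 MHz = 2.5 MHz.
Distinct values: {2.5 MHz, 3 MHz, 5.5 MHz} → 3.

3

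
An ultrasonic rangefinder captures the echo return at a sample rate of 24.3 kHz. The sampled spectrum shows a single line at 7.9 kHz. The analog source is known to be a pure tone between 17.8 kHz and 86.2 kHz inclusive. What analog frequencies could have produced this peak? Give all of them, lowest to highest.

Frequencies that alias to 7.9 kHz are k·fs ± 7.9 kHz for integer k ≥ 0.
k=0: 7.9 kHz.
k=1: 16.4 kHz, 32.2 kHz.
k=2: 40.7 kHz, 56.5 kHz.
k=3: 65 kHz, 80.8 kHz.
k=4: 89.3 kHz, 105.1 kHz.
Within [17.8 kHz, 86.2 kHz]: 32.2 kHz, 40.7 kHz, 56.5 kHz, 65 kHz, 80.8 kHz.

32.2 kHz, 40.7 kHz, 56.5 kHz, 65 kHz, 80.8 kHz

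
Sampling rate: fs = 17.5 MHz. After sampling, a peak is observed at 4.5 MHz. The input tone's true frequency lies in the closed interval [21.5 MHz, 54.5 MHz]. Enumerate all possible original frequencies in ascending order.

22 MHz, 30.5 MHz, 39.5 MHz, 48 MHz

Frequencies that alias to 4.5 MHz are k·fs ± 4.5 MHz for integer k ≥ 0.
k=0: 4.5 MHz.
k=1: 13 MHz, 22 MHz.
k=2: 30.5 MHz, 39.5 MHz.
k=3: 48 MHz, 57 MHz.
k=4: 65.5 MHz, 74.5 MHz.
Within [21.5 MHz, 54.5 MHz]: 22 MHz, 30.5 MHz, 39.5 MHz, 48 MHz.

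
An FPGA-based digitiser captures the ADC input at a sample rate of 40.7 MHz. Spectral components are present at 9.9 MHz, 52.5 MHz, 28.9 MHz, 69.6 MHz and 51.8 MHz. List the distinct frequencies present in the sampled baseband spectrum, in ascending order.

9.9 MHz, 11.1 MHz, 11.8 MHz

fs/2 = 20.35 MHz.
9.9 MHz ≤ fs/2 = 20.35 MHz, passes unchanged.
52.5 MHz mod fs = 11.8 MHz.
11.8 MHz ≤ fs/2 = 20.35 MHz, appears at 11.8 MHz.
28.9 MHz > fs/2 = 20.35 MHz, folds to fs − 28.9 MHz = 11.8 MHz.
69.6 MHz mod fs = 28.9 MHz.
28.9 MHz > fs/2 = 20.35 MHz, folds to fs − 28.9 MHz = 11.8 MHz.
51.8 MHz mod fs = 11.1 MHz.
11.1 MHz ≤ fs/2 = 20.35 MHz, appears at 11.1 MHz.
Distinct values: {9.9 MHz, 11.1 MHz, 11.8 MHz}.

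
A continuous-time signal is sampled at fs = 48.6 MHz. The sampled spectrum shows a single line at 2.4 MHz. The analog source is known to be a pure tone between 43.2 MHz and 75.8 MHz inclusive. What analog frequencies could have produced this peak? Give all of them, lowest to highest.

46.2 MHz, 51 MHz

Frequencies that alias to 2.4 MHz are k·fs ± 2.4 MHz for integer k ≥ 0.
k=0: 2.4 MHz.
k=1: 46.2 MHz, 51 MHz.
k=2: 94.8 MHz, 99.6 MHz.
Within [43.2 MHz, 75.8 MHz]: 46.2 MHz, 51 MHz.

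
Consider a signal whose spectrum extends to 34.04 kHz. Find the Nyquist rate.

68.08 kHz

Nyquist rate = 2 × 34.04 kHz = 68.08 kHz.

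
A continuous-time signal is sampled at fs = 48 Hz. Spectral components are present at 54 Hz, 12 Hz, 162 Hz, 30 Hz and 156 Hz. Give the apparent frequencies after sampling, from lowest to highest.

fs/2 = 24 Hz.
54 Hz mod fs = 6 Hz.
6 Hz ≤ fs/2 = 24 Hz, appears at 6 Hz.
12 Hz ≤ fs/2 = 24 Hz, passes unchanged.
162 Hz mod fs = 18 Hz.
18 Hz ≤ fs/2 = 24 Hz, appears at 18 Hz.
30 Hz > fs/2 = 24 Hz, folds to fs − 30 Hz = 18 Hz.
156 Hz mod fs = 12 Hz.
12 Hz ≤ fs/2 = 24 Hz, appears at 12 Hz.
Distinct values: {6 Hz, 12 Hz, 18 Hz}.

6 Hz, 12 Hz, 18 Hz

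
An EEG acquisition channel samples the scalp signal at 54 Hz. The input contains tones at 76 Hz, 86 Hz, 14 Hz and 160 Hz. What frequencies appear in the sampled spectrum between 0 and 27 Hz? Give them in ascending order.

fs/2 = 27 Hz.
76 Hz mod fs = 22 Hz.
22 Hz ≤ fs/2 = 27 Hz, appears at 22 Hz.
86 Hz mod fs = 32 Hz.
32 Hz > fs/2 = 27 Hz, folds to fs − 32 Hz = 22 Hz.
14 Hz ≤ fs/2 = 27 Hz, passes unchanged.
160 Hz mod fs = 52 Hz.
52 Hz > fs/2 = 27 Hz, folds to fs − 52 Hz = 2 Hz.
Distinct values: {2 Hz, 14 Hz, 22 Hz}.

2 Hz, 14 Hz, 22 Hz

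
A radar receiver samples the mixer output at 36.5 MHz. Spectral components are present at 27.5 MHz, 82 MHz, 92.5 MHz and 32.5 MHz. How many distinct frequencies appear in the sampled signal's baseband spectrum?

fs/2 = 18.25 MHz.
27.5 MHz > fs/2 = 18.25 MHz, folds to fs − 27.5 MHz = 9 MHz.
82 MHz mod fs = 9 MHz.
9 MHz ≤ fs/2 = 18.25 MHz, appears at 9 MHz.
92.5 MHz mod fs = 19.5 MHz.
19.5 MHz > fs/2 = 18.25 MHz, folds to fs − 19.5 MHz = 17 MHz.
32.5 MHz > fs/2 = 18.25 MHz, folds to fs − 32.5 MHz = 4 MHz.
Distinct values: {4 MHz, 9 MHz, 17 MHz} → 3.

3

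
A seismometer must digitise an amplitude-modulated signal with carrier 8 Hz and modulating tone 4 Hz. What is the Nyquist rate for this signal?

AM sidebands sit at fc ± fm = 4 Hz and 12 Hz.
Highest-frequency component: 12 Hz.
Nyquist rate = 2 × 12 Hz = 24 Hz.

24 Hz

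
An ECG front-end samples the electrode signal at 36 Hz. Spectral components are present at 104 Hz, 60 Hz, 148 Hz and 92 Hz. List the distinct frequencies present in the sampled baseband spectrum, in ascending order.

4 Hz, 12 Hz, 16 Hz

fs/2 = 18 Hz.
104 Hz mod fs = 32 Hz.
32 Hz > fs/2 = 18 Hz, folds to fs − 32 Hz = 4 Hz.
60 Hz mod fs = 24 Hz.
24 Hz > fs/2 = 18 Hz, folds to fs − 24 Hz = 12 Hz.
148 Hz mod fs = 4 Hz.
4 Hz ≤ fs/2 = 18 Hz, appears at 4 Hz.
92 Hz mod fs = 20 Hz.
20 Hz > fs/2 = 18 Hz, folds to fs − 20 Hz = 16 Hz.
Distinct values: {4 Hz, 12 Hz, 16 Hz}.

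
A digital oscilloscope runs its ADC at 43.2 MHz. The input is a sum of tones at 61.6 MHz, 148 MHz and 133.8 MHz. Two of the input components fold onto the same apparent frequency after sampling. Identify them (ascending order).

61.6 MHz, 148 MHz

fs/2 = 21.6 MHz.
61.6 MHz mod fs = 18.4 MHz.
18.4 MHz ≤ fs/2 = 21.6 MHz, appears at 18.4 MHz.
148 MHz mod fs = 18.4 MHz.
18.4 MHz ≤ fs/2 = 21.6 MHz, appears at 18.4 MHz.
133.8 MHz mod fs = 4.2 MHz.
4.2 MHz ≤ fs/2 = 21.6 MHz, appears at 4.2 MHz.
61.6 MHz and 148 MHz both map to 18.4 MHz.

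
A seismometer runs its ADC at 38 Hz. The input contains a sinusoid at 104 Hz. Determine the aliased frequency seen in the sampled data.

104 Hz mod fs = 28 Hz.
28 Hz > fs/2 = 19 Hz, folds to fs − 28 Hz = 10 Hz.

10 Hz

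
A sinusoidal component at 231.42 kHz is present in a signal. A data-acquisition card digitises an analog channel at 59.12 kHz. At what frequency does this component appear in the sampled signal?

231.42 kHz mod fs = 54.06 kHz.
54.06 kHz > fs/2 = 29.56 kHz, folds to fs − 54.06 kHz = 5.06 kHz.

5.06 kHz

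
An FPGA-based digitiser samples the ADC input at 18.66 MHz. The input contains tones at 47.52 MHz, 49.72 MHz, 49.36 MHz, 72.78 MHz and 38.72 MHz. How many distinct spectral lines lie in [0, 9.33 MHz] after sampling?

fs/2 = 9.33 MHz.
47.52 MHz mod fs = 10.2 MHz.
10.2 MHz > fs/2 = 9.33 MHz, folds to fs − 10.2 MHz = 8.46 MHz.
49.72 MHz mod fs = 12.4 MHz.
12.4 MHz > fs/2 = 9.33 MHz, folds to fs − 12.4 MHz = 6.26 MHz.
49.36 MHz mod fs = 12.04 MHz.
12.04 MHz > fs/2 = 9.33 MHz, folds to fs − 12.04 MHz = 6.62 MHz.
72.78 MHz mod fs = 16.8 MHz.
16.8 MHz > fs/2 = 9.33 MHz, folds to fs − 16.8 MHz = 1.86 MHz.
38.72 MHz mod fs = 1.4 MHz.
1.4 MHz ≤ fs/2 = 9.33 MHz, appears at 1.4 MHz.
Distinct values: {1.4 MHz, 1.86 MHz, 6.26 MHz, 6.62 MHz, 8.46 MHz} → 5.

5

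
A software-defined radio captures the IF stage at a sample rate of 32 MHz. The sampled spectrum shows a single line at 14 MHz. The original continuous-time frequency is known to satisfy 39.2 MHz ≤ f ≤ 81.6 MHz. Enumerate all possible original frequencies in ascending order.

46 MHz, 50 MHz, 78 MHz

Frequencies that alias to 14 MHz are k·fs ± 14 MHz for integer k ≥ 0.
k=0: 14 MHz.
k=1: 18 MHz, 46 MHz.
k=2: 50 MHz, 78 MHz.
k=3: 82 MHz, 110 MHz.
Within [39.2 MHz, 81.6 MHz]: 46 MHz, 50 MHz, 78 MHz.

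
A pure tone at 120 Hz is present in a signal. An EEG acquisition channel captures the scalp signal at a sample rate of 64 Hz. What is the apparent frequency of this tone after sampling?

8 Hz

120 Hz mod fs = 56 Hz.
56 Hz > fs/2 = 32 Hz, folds to fs − 56 Hz = 8 Hz.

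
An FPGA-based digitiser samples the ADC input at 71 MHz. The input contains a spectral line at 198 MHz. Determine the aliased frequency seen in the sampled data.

198 MHz mod fs = 56 MHz.
56 MHz > fs/2 = 35.5 MHz, folds to fs − 56 MHz = 15 MHz.

15 MHz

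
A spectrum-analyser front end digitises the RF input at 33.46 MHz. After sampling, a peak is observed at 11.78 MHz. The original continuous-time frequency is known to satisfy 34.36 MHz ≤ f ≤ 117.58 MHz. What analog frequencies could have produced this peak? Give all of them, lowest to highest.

Frequencies that alias to 11.78 MHz are k·fs ± 11.78 MHz for integer k ≥ 0.
k=0: 11.78 MHz.
k=1: 21.68 MHz, 45.24 MHz.
k=2: 55.14 MHz, 78.7 MHz.
k=3: 88.6 MHz, 112.16 MHz.
k=4: 122.06 MHz, 145.62 MHz.
Within [34.36 MHz, 117.58 MHz]: 45.24 MHz, 55.14 MHz, 78.7 MHz, 88.6 MHz, 112.16 MHz.

45.24 MHz, 55.14 MHz, 78.7 MHz, 88.6 MHz, 112.16 MHz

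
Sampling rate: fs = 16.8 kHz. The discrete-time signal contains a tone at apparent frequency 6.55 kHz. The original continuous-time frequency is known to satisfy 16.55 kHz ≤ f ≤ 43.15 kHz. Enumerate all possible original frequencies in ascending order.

Frequencies that alias to 6.55 kHz are k·fs ± 6.55 kHz for integer k ≥ 0.
k=0: 6.55 kHz.
k=1: 10.25 kHz, 23.35 kHz.
k=2: 27.05 kHz, 40.15 kHz.
k=3: 43.85 kHz, 56.95 kHz.
Within [16.55 kHz, 43.15 kHz]: 23.35 kHz, 27.05 kHz, 40.15 kHz.

23.35 kHz, 27.05 kHz, 40.15 kHz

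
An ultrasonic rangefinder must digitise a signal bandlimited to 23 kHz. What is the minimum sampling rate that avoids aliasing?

46 kHz

Nyquist rate = 2 × 23 kHz = 46 kHz.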